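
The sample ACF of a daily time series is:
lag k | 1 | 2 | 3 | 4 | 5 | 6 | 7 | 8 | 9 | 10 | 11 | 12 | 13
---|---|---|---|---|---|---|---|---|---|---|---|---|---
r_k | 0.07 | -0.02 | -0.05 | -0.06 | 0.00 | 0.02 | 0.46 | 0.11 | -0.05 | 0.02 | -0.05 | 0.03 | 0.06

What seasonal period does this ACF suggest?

7

The largest autocorrelation is r_7 = 0.46; the remaining lags stay at or below 0.11.
The dominant spike at lag 7 indicates a seasonal period of 7.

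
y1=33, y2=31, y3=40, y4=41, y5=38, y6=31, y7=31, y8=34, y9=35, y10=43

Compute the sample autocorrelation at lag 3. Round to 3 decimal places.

-0.578

Mean ȳ = (33 + 31 + 40 + 41 + 38 + 31 + 31 + 34 + 35 + 43)/10 = 35.7000
Numerator Σ_{t=1}^{7}(y_t−ȳ)(y_{t+3}−ȳ) = -105.1700
Denominator Σ(y_t−ȳ)² = 182.1000
r_3 = -105.1700 / 182.1000 = -0.578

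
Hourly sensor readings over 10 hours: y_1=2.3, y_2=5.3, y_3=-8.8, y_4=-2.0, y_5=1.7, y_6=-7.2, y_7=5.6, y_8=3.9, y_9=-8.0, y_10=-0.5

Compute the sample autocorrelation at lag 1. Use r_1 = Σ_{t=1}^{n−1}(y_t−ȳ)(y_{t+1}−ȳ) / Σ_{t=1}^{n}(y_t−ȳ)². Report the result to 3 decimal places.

-0.314

Mean ȳ = (2.3 + 5.3 − 8.8 − 2.0 + 1.7 − 7.2 + 5.6 + 3.9 − 8.0 − 0.5)/10 = -0.7700
Numerator Σ_{t=1}^{9}(y_t−ȳ)(y_{t+1}−ȳ) = -86.0779
Denominator Σ(y_t−ȳ)² = 274.4410
r_1 = -86.0779 / 274.4410 = -0.314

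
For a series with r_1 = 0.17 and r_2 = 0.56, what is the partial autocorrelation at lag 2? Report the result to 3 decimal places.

0.547

φ_{22} = (r_2 − r_1²) / (1 − r_1²)
r_1² = (0.17)² = 0.0289
Numerator = 0.56 − 0.0289 = 0.5311; denominator = 1 − 0.0289 = 0.9711
φ_{22} = 0.5311 / 0.9711 = 0.547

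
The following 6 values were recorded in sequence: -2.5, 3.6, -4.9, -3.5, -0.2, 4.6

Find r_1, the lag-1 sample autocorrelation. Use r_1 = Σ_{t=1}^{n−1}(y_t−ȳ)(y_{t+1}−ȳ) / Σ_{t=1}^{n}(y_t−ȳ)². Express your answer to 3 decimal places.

Mean ȳ = (-2.5 + 3.6 − 4.9 − 3.5 − 0.2 + 4.6)/6 = -0.4833
Deviations from mean: -2.0167, 4.0833, -4.4167, -3.0167, 0.2833, 5.0833
Σ(y_t−ȳ)(y_{t+1}−ȳ) = (-8.2347) + (-18.0347) + (13.3236) + (-0.8547) + (1.4403) = -12.3603
Denominator Σ(y_t−ȳ)² = 75.2683
r_1 = -12.3603 / 75.2683 = -0.164

-0.164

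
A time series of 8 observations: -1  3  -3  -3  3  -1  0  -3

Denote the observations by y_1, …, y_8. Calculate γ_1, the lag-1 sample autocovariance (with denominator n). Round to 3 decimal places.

-2.002

Mean ȳ = (-1 + 3 − 3 − 3 + 3 − 1 + 0 − 3)/8 = -0.6250
Σ_{t=1}^{7}(y_t−ȳ)(y_{t+1}−ȳ) = -16.0156
γ_1 = -16.0156 / 8 = -2.002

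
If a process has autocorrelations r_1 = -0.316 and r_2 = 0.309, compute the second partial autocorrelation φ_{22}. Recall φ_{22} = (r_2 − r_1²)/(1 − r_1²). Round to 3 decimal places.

φ_{22} = (r_2 − r_1²) / (1 − r_1²)
r_1² = (-0.316)² = 0.099856
Numerator = 0.309 − 0.0999 = 0.2091; denominator = 1 − 0.0999 = 0.9001
φ_{22} = 0.2091 / 0.9001 = 0.232

0.232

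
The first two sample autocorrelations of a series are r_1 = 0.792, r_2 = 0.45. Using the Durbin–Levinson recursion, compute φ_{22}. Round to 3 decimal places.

φ_{22} = (r_2 − r_1²) / (1 − r_1²)
r_1² = (0.792)² = 0.627264
Numerator = 0.45 − 0.6273 = -0.1773; denominator = 1 − 0.6273 = 0.3727
φ_{22} = -0.1773 / 0.3727 = -0.476

-0.476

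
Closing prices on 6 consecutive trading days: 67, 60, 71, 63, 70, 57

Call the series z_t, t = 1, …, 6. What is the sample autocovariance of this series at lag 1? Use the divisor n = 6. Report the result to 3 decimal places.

Mean z̄ = (67 + 60 + 71 + 63 + 70 + 57)/6 = 64.6667
Deviations: 2.3333, -4.6667, 6.3333, -1.6667, 5.3333, -7.6667
Σ_{t=1}^{5}(z_t−z̄)(z_{t+1}−z̄) = -100.7778
γ_1 = -100.7778 / 6 = -16.796

-16.796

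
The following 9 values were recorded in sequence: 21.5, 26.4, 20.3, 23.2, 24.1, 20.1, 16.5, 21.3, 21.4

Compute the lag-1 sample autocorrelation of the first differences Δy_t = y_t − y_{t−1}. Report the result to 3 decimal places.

-0.417

First differences Δy: 4.9, -6.1, 2.9, 0.9, -4.0, -3.6, 4.8, 0.1
Mean of differences = -0.0125
Numerator Σ(Δy_t−Δȳ)(Δy_{t+1}−Δȳ) = -51.0339
Denominator Σ(Δy_t−Δȳ)² = 122.4488
r_1(Δy) = -51.0339 / 122.4488 = -0.417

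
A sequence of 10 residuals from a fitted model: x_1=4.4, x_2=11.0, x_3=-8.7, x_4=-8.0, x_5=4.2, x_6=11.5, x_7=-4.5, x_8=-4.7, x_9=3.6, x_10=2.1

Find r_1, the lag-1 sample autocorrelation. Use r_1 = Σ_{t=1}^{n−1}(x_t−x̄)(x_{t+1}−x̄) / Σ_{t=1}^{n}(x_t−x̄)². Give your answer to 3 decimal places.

Mean x̄ = (4.4 + 11.0 − 8.7 − 8.0 + 4.2 + 11.5 − 4.5 − 4.7 + 3.6 + 2.1)/10 = 1.0900
Numerator Σ_{t=1}^{9}(x_t−x̄)(x_{t+1}−x̄) = -8.9441
Denominator Σ(x_t−x̄)² = 477.7690
r_1 = -8.9441 / 477.7690 = -0.019

-0.019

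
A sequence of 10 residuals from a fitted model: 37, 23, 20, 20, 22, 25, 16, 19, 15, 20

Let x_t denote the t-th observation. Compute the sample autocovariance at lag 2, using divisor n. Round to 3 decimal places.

-0.218

Mean x̄ = (37 + 23 + 20 + 20 + 22 + 25 + 16 + 19 + 15 + 20)/10 = 21.7000
Σ_{t=1}^{8}(x_t−x̄)(x_{t+2}−x̄) = -2.1800
γ_2 = -2.1800 / 10 = -0.218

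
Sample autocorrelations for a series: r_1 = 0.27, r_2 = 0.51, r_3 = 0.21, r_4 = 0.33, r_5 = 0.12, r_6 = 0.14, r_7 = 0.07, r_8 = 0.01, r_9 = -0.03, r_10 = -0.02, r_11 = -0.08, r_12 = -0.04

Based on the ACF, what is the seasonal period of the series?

2

The largest autocorrelation is r_2 = 0.51, with a weaker echo at lag 4 (0.33); the remaining lags stay at or below 0.27.
The dominant spike at lag 2 indicates a seasonal period of 2.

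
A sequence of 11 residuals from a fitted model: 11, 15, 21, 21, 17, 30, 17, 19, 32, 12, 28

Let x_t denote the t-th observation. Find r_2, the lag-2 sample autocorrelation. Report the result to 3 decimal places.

0.111

Mean x̄ = (11 + 15 + 21 + 21 + 17 + 30 + 17 + 19 + 32 + 12 + 28)/11 = 20.2727
Numerator Σ_{t=1}^{9}(x_t−x̄)(x_{t+2}−x̄) = 55.2149
Denominator Σ(x_t−x̄)² = 498.1818
r_2 = 55.2149 / 498.1818 = 0.111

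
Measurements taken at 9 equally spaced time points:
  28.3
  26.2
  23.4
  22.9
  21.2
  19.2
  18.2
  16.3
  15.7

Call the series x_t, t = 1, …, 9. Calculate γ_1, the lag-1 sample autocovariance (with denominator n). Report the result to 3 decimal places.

Mean x̄ = (28.3 + 26.2 + 23.4 + 22.9 + 21.2 + 19.2 + 18.2 + 16.3 + 15.7)/9 = 21.2667
Σ_{t=1}^{8}(x_t−x̄)(x_{t+1}−x̄) = 97.9522
γ_1 = 97.9522 / 9 = 10.884

10.884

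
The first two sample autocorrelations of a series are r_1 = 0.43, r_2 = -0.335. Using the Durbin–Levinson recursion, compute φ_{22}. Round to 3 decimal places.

φ_{22} = (r_2 − r_1²) / (1 − r_1²)
r_1² = (0.43)² = 0.1849
Numerator = -0.335 − 0.1849 = -0.5199; denominator = 1 − 0.1849 = 0.8151
φ_{22} = -0.5199 / 0.8151 = -0.638

-0.638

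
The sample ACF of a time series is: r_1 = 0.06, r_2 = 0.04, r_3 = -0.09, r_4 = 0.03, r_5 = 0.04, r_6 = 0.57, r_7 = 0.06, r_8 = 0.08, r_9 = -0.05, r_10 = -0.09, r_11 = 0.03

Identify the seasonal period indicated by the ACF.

6

The largest autocorrelation is r_6 = 0.57; the remaining lags stay at or below 0.08.
The dominant spike at lag 6 indicates a seasonal period of 6.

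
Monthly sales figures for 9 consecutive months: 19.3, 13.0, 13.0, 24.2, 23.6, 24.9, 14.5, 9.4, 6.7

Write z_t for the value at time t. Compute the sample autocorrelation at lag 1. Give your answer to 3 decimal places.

Mean z̄ = (19.3 + 13.0 + 13.0 + 24.2 + 23.6 + 24.9 + 14.5 + 9.4 + 6.7)/9 = 16.5111
Numerator Σ_{t=1}^{8}(z_t−z̄)(z_{t+1}−z̄) = 156.7110
Denominator Σ(z_t−z̄)² = 363.0489
r_1 = 156.7110 / 363.0489 = 0.432

0.432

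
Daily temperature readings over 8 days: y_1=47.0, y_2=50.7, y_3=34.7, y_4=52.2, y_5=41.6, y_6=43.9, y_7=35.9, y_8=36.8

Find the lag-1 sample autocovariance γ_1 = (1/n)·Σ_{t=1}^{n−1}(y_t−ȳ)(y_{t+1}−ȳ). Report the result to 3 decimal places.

Mean ȳ = (47.0 + 50.7 + 34.7 + 52.2 + 41.6 + 43.9 + 35.9 + 36.8)/8 = 42.8500
Σ_{t=1}^{7}(y_t−ȳ)(y_{t+1}−ȳ) = -85.8525
γ_1 = -85.8525 / 8 = -10.732

-10.732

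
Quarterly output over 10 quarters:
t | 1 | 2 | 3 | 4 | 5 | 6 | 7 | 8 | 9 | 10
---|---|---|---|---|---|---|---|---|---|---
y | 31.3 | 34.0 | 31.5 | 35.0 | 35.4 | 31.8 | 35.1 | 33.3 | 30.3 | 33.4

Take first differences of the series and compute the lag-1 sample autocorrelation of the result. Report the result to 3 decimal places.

First differences Δy: 2.7, -2.5, 3.5, 0.4, -3.6, 3.3, -1.8, -3.0, 3.1
Mean of differences = 0.2333
Numerator Σ(Δy_t−Δȳ)(Δy_{t+1}−Δȳ) = -36.4511
Denominator Σ(Δy_t−Δȳ)² = 71.1600
r_1(Δy) = -36.4511 / 71.1600 = -0.512

-0.512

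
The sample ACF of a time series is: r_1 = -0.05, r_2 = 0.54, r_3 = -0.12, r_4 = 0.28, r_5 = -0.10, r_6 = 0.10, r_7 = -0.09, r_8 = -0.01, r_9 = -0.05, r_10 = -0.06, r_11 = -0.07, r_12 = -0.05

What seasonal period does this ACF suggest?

2

The largest autocorrelation is r_2 = 0.54, with a weaker echo at lag 4 (0.28); the remaining lags stay at or below 0.10.
The dominant spike at lag 2 indicates a seasonal period of 2.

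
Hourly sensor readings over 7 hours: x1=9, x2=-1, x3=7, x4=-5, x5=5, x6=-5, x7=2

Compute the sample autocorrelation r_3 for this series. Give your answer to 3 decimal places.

Mean x̄ = (9 − 1 + 7 − 5 + 5 − 5 + 2)/7 = 1.7143
Deviations from mean: 7.2857, -2.7143, 5.2857, -6.7143, 3.2857, -6.7143, 0.2857
Numerator Σ_{t=1}^{4}(x_t−x̄)(x_{t+3}−x̄) = -95.2449
Denominator Σ(x_t−x̄)² = 189.4286
r_3 = -95.2449 / 189.4286 = -0.503

-0.503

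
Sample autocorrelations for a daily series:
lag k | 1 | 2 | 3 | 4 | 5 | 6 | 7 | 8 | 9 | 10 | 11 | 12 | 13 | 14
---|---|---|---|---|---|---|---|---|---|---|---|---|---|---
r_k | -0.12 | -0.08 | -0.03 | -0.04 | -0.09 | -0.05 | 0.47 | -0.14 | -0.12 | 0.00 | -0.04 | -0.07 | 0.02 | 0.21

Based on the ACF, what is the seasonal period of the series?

7

The largest autocorrelation is r_7 = 0.47, with a weaker echo at lag 14 (0.21); the remaining lags stay at or below 0.02.
The dominant spike at lag 7 indicates a seasonal period of 7.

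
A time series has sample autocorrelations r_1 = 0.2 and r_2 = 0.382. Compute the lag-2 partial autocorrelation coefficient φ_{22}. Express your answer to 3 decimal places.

φ_{22} = (r_2 − r_1²) / (1 − r_1²)
r_1² = (0.2)² = 0.04
Numerator = 0.382 − 0.0400 = 0.3420; denominator = 1 − 0.0400 = 0.9600
φ_{22} = 0.3420 / 0.9600 = 0.356

0.356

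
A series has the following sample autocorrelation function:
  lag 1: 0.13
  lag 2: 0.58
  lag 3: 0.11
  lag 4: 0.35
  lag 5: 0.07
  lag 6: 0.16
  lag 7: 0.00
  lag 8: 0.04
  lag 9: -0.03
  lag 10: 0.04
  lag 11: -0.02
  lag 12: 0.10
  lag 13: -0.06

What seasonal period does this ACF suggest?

The largest autocorrelation is r_2 = 0.58, with weaker echoes at lags 4 (0.35) and 6 (0.16); the remaining lags stay at or below 0.13.
The dominant spike at lag 2 indicates a seasonal period of 2.

2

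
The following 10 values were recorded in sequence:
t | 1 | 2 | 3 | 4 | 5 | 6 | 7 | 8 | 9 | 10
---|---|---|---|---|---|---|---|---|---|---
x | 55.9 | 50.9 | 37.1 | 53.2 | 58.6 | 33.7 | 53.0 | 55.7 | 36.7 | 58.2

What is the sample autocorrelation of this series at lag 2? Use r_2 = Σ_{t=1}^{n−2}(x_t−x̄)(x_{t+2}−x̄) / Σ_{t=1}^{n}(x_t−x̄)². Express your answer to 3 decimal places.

Mean x̄ = (55.9 + 50.9 + 37.1 + 53.2 + 58.6 + 33.7 + 53.0 + 55.7 + 36.7 + 58.2)/10 = 49.3000
Numerator Σ_{t=1}^{8}(x_t−x̄)(x_{t+2}−x̄) = -303.6700
Denominator Σ(x_t−x̄)² = 832.6400
r_2 = -303.6700 / 832.6400 = -0.365

-0.365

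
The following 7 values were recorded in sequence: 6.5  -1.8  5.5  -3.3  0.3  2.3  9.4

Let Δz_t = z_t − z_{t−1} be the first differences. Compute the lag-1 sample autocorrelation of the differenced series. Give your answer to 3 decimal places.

First differences Δz: -8.3, 7.3, -8.8, 3.6, 2.0, 7.1
Mean of differences = 0.4833
Numerator Σ(Δz_t−Δz̄)(Δz_{t+1}−Δz̄) = -137.3253
Denominator Σ(Δz_t−Δz̄)² = 265.5883
r_1(Δz) = -137.3253 / 265.5883 = -0.517

-0.517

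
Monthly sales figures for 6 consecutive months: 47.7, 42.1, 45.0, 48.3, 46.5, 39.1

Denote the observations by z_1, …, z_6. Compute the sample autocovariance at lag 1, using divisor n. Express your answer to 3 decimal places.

Mean z̄ = (47.7 + 42.1 + 45.0 + 48.3 + 46.5 + 39.1)/6 = 44.7833
Deviations: 2.9167, -2.6833, 0.2167, 3.5167, 1.7167, -5.6833
Σ_{t=1}^{5}(z_t−z̄)(z_{t+1}−z̄) = -11.3653
γ_1 = -11.3653 / 6 = -1.894

-1.894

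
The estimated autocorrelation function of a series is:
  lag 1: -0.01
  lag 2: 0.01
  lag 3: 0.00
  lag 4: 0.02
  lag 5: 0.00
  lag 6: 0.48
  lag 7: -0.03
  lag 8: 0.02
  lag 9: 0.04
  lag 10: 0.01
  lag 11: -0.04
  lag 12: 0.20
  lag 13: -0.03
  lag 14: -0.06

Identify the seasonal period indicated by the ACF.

The largest autocorrelation is r_6 = 0.48, with a weaker echo at lag 12 (0.20); the remaining lags stay at or below 0.04.
The dominant spike at lag 6 indicates a seasonal period of 6.

6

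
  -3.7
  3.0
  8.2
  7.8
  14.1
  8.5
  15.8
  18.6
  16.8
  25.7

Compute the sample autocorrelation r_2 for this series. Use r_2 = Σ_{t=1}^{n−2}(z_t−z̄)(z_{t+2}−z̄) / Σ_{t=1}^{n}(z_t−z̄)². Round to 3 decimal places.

Mean z̄ = (-3.7 + 3.0 + 8.2 + 7.8 + 14.1 + 8.5 + 15.8 + 18.6 + 16.8 + 25.7)/10 = 11.4800
Numerator Σ_{t=1}^{8}(z_t−z̄)(z_{t+2}−z̄) = 197.6992
Denominator Σ(z_t−z̄)² = 642.2560
r_2 = 197.6992 / 642.2560 = 0.308

0.308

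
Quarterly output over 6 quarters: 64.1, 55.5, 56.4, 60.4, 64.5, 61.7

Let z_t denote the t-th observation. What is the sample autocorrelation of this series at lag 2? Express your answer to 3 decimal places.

-0.430

Mean z̄ = (64.1 + 55.5 + 56.4 + 60.4 + 64.5 + 61.7)/6 = 60.4333
Deviations from mean: 3.6667, -4.9333, -4.0333, -0.0333, 4.0667, 1.2667
Σ(z_t−z̄)(z_{t+2}−z̄) = (-14.7889) + (0.1644) + (-16.4022) + (-0.0422) = -31.0689
Denominator Σ(z_t−z̄)² = 72.1933
r_2 = -31.0689 / 72.1933 = -0.430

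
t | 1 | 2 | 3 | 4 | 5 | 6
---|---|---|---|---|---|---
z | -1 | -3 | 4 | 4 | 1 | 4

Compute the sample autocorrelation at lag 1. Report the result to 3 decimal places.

0.082

Mean z̄ = (-1 − 3 + 4 + 4 + 1 + 4)/6 = 1.5000
Deviations from mean: -2.5000, -4.5000, 2.5000, 2.5000, -0.5000, 2.5000
Σ(z_t−z̄)(z_{t+1}−z̄) = (11.2500) + (-11.2500) + (6.2500) + (-1.2500) + (-1.2500) = 3.7500
Denominator Σ(z_t−z̄)² = 45.5000
r_1 = 3.7500 / 45.5000 = 0.082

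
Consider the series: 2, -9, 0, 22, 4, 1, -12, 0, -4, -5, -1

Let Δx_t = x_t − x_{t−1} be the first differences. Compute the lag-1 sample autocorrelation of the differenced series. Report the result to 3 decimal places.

First differences Δx: -11, 9, 22, -18, -3, -13, 12, -4, -1, 4
Mean of differences = -0.3000
Numerator Σ(Δx_t−Δx̄)(Δx_{t+1}−Δx̄) = -406.8900
Denominator Σ(Δx_t−Δx̄)² = 1364.1000
r_1(Δx) = -406.8900 / 1364.1000 = -0.298

-0.298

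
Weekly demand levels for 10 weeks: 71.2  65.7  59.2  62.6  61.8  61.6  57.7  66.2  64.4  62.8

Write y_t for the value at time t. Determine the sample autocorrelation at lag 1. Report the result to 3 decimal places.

Mean ȳ = (71.2 + 65.7 + 59.2 + 62.6 + 61.8 + 61.6 + 57.7 + 66.2 + 64.4 + 62.8)/10 = 63.3200
Numerator Σ_{t=1}^{9}(y_t−ȳ)(y_{t+1}−ȳ) = 11.6536
Denominator Σ(y_t−ȳ)² = 131.8360
r_1 = 11.6536 / 131.8360 = 0.088

0.088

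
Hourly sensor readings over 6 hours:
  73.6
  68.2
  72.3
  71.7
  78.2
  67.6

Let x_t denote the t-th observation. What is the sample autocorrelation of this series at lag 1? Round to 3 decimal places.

Mean x̄ = (73.6 + 68.2 + 72.3 + 71.7 + 78.2 + 67.6)/6 = 71.9333
Deviations from mean: 1.6667, -3.7333, 0.3667, -0.2333, 6.2667, -4.3333
Σ(x_t−x̄)(x_{t+1}−x̄) = (-6.2222) + (-1.3689) + (-0.0856) + (-1.4622) + (-27.1556) = -36.2944
Denominator Σ(x_t−x̄)² = 74.9533
r_1 = -36.2944 / 74.9533 = -0.484

-0.484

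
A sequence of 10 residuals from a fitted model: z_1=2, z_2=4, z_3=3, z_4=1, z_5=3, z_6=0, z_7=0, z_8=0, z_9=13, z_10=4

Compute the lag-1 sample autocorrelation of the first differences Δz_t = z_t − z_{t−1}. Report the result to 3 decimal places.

-0.475

First differences Δz: 2, -1, -2, 2, -3, 0, 0, 13, -9
Mean of differences = 0.2222
Numerator Σ(Δz_t−Δz̄)(Δz_{t+1}−Δz̄) = -129.0494
Denominator Σ(Δz_t−Δz̄)² = 271.5556
r_1(Δz) = -129.0494 / 271.5556 = -0.475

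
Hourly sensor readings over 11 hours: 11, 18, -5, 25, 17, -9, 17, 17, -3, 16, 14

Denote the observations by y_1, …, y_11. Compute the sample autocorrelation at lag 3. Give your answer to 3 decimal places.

Mean ȳ = (11 + 18 − 5 + 25 + 17 − 9 + 17 + 17 − 3 + 16 + 14)/11 = 10.7273
Numerator Σ_{t=1}^{8}(y_t−ȳ)(y_{t+3}−ȳ) = 813.0496
Denominator Σ(y_t−ȳ)² = 1238.1818
r_3 = 813.0496 / 1238.1818 = 0.657

0.657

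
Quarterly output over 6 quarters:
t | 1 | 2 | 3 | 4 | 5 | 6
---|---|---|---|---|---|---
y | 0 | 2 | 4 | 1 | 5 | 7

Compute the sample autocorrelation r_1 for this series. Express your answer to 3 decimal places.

0.114

Mean ȳ = (0 + 2 + 4 + 1 + 5 + 7)/6 = 3.1667
Σ(y_t−ȳ)(y_{t+1}−ȳ) = (3.6944) + (-0.9722) + (-1.8056) + (-3.9722) + (7.0278) = 3.9722
Denominator Σ(y_t−ȳ)² = 34.8333
r_1 = 3.9722 / 34.8333 = 0.114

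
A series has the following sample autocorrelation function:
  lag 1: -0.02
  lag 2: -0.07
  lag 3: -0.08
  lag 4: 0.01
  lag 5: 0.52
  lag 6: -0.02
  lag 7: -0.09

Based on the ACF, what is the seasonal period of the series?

The largest autocorrelation is r_5 = 0.52; the remaining lags stay at or below 0.01.
The dominant spike at lag 5 indicates a seasonal period of 5.

5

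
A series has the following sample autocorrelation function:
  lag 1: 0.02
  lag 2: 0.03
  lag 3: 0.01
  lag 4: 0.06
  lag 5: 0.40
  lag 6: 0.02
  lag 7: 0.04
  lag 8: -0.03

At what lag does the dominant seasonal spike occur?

The largest autocorrelation is r_5 = 0.40; the remaining lags stay at or below 0.06.
The dominant spike at lag 5 indicates a seasonal period of 5.

5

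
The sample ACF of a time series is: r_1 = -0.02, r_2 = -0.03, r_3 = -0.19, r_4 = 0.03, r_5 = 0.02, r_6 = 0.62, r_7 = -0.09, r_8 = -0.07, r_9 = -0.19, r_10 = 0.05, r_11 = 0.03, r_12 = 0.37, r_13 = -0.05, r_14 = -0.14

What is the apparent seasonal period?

The largest autocorrelation is r_6 = 0.62, with a weaker echo at lag 12 (0.37); the remaining lags stay at or below 0.05.
The dominant spike at lag 6 indicates a seasonal period of 6.

6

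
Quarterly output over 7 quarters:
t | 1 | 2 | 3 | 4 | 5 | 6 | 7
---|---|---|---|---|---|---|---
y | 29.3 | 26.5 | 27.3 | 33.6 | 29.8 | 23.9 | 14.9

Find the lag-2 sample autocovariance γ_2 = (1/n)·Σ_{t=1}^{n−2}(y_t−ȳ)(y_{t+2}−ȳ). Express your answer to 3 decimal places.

-7.363

Mean ȳ = (29.3 + 26.5 + 27.3 + 33.6 + 29.8 + 23.9 + 14.9)/7 = 26.4714
Σ_{t=1}^{5}(y_t−ȳ)(y_{t+2}−ȳ) = -51.5416
γ_2 = -51.5416 / 7 = -7.363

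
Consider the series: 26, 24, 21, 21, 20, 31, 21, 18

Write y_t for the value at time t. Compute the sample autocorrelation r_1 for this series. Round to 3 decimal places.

-0.160

Mean ȳ = (26 + 24 + 21 + 21 + 20 + 31 + 21 + 18)/8 = 22.7500
Numerator Σ_{t=1}^{7}(y_t−ȳ)(y_{t+1}−ȳ) = -19.0625
Denominator Σ(y_t−ȳ)² = 119.5000
r_1 = -19.0625 / 119.5000 = -0.160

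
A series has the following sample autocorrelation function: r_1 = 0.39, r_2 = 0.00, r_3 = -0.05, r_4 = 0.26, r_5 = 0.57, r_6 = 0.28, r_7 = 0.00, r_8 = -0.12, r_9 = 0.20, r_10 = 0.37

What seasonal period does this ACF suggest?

The largest autocorrelation is r_5 = 0.57; the remaining lags stay at or below 0.39. The elevated value at lag 1 (0.39), dropping to 0.00 at lag 2, reflects decaying short-term dependence rather than seasonality.
The dominant spike at lag 5 indicates a seasonal period of 5.

5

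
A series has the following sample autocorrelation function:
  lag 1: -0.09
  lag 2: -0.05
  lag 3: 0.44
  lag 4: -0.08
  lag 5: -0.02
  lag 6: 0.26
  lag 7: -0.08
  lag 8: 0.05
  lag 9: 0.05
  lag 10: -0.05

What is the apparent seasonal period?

The largest autocorrelation is r_3 = 0.44, with a weaker echo at lag 6 (0.26); the remaining lags stay at or below 0.05.
The dominant spike at lag 3 indicates a seasonal period of 3.

3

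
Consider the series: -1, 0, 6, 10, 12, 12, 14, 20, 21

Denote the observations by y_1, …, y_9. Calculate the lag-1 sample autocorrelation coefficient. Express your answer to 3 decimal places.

0.646

Mean ȳ = (-1 + 0 + 6 + 10 + 12 + 12 + 14 + 20 + 21)/9 = 10.4444
Numerator Σ_{t=1}^{8}(y_t−ȳ)(y_{t+1}−ȳ) = 310.0247
Denominator Σ(y_t−ȳ)² = 480.2222
r_1 = 310.0247 / 480.2222 = 0.646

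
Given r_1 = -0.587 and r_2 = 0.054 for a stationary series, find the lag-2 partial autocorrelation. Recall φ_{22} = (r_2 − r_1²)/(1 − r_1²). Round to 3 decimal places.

φ_{22} = (r_2 − r_1²) / (1 − r_1²)
r_1² = (-0.587)² = 0.344569
Numerator = 0.054 − 0.3446 = -0.2906; denominator = 1 − 0.3446 = 0.6554
φ_{22} = -0.2906 / 0.6554 = -0.443

-0.443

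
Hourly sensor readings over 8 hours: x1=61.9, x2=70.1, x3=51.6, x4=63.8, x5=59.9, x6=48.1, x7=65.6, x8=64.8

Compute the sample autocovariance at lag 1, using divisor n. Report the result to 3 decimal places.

Mean x̄ = (61.9 + 70.1 + 51.6 + 63.8 + 59.9 + 48.1 + 65.6 + 64.8)/8 = 60.7250
Deviations: 1.1750, 9.3750, -9.1250, 3.0750, -0.8250, -12.6250, 4.8750, 4.0750
Σ_{t=1}^{7}(x_t−x̄)(x_{t+1}−x̄) = -136.3931
γ_1 = -136.3931 / 8 = -17.049

-17.049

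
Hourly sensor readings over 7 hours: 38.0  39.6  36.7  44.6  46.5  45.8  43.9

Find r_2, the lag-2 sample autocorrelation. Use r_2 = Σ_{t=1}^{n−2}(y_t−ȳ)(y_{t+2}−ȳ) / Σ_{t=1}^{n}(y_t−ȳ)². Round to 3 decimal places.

Mean ȳ = (38.0 + 39.6 + 36.7 + 44.6 + 46.5 + 45.8 + 43.9)/7 = 42.1571
Deviations from mean: -4.1571, -2.5571, -5.4571, 2.4429, 4.3429, 3.6429, 1.7429
Σ(y_t−ȳ)(y_{t+2}−ȳ) = (22.6861) + (-6.2467) + (-23.6996) + (8.8990) + (7.5690) = 9.2078
Denominator Σ(y_t−ȳ)² = 94.7371
r_2 = 9.2078 / 94.7371 = 0.097

0.097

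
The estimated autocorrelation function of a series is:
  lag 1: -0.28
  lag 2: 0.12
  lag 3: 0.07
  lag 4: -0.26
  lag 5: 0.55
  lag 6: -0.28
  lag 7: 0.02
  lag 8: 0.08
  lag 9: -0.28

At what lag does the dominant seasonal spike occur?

The largest autocorrelation is r_5 = 0.55; the remaining lags stay at or below 0.12.
The dominant spike at lag 5 indicates a seasonal period of 5.

5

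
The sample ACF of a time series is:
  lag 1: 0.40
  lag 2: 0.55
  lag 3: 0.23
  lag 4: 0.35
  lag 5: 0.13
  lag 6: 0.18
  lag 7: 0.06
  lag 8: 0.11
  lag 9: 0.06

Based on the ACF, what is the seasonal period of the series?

The largest autocorrelation is r_2 = 0.55; the remaining lags stay at or below 0.40.
The dominant spike at lag 2 indicates a seasonal period of 2.

2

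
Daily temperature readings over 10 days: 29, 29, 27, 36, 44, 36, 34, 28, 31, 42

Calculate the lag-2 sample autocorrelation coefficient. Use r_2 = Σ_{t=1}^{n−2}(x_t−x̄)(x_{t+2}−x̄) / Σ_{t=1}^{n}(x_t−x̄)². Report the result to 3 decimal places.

Mean x̄ = (29 + 29 + 27 + 36 + 44 + 36 + 34 + 28 + 31 + 42)/10 = 33.6000
Numerator Σ_{t=1}^{8}(x_t−x̄)(x_{t+2}−x̄) = -100.9200
Denominator Σ(x_t−x̄)² = 314.4000
r_2 = -100.9200 / 314.4000 = -0.321

-0.321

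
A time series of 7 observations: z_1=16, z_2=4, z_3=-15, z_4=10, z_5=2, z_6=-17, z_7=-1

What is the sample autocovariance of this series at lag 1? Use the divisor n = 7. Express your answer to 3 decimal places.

Mean z̄ = (16 + 4 − 15 + 10 + 2 − 17 − 1)/7 = -0.1429
Deviations: 16.1429, 4.1429, -14.8571, 10.1429, 2.1429, -16.8571, -0.8571
Σ_{t=1}^{6}(z_t−z̄)(z_{t+1}−z̄) = -145.3061
γ_1 = -145.3061 / 7 = -20.758

-20.758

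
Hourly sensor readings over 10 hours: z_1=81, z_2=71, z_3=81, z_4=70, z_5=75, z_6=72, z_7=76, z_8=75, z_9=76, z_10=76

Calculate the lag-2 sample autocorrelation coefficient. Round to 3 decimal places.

Mean z̄ = (81 + 71 + 81 + 70 + 75 + 72 + 76 + 75 + 76 + 76)/10 = 75.3000
Numerator Σ_{t=1}^{8}(z_t−z̄)(z_{t+2}−z̄) = 72.1200
Denominator Σ(z_t−z̄)² = 124.1000
r_2 = 72.1200 / 124.1000 = 0.581

0.581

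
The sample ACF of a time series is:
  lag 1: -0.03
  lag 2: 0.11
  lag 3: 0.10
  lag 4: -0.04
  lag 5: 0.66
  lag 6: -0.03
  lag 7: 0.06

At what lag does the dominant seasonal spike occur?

5

The largest autocorrelation is r_5 = 0.66; the remaining lags stay at or below 0.11.
The dominant spike at lag 5 indicates a seasonal period of 5.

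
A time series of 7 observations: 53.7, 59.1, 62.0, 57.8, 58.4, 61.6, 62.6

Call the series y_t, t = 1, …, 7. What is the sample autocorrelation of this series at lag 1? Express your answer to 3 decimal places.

Mean ȳ = (53.7 + 59.1 + 62.0 + 57.8 + 58.4 + 61.6 + 62.6)/7 = 59.3143
Deviations from mean: -5.6143, -0.2143, 2.6857, -1.5143, -0.9143, 2.2857, 3.2857
Σ(y_t−ȳ)(y_{t+1}−ȳ) = (1.2031) + (-0.5755) + (-4.0669) + (1.3845) + (-2.0898) + (7.5102) = 3.3655
Denominator Σ(y_t−ȳ)² = 57.9286
r_1 = 3.3655 / 57.9286 = 0.058

0.058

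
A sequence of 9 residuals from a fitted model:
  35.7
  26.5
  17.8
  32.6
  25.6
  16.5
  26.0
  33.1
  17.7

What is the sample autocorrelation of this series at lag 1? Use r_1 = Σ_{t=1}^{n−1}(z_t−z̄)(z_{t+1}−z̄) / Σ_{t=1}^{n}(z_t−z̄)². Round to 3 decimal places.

Mean z̄ = (35.7 + 26.5 + 17.8 + 32.6 + 25.6 + 16.5 + 26.0 + 33.1 + 17.7)/9 = 25.7222
Numerator Σ_{t=1}^{8}(z_t−z̄)(z_{t+1}−z̄) = -112.3005
Denominator Σ(z_t−z̄)² = 414.1556
r_1 = -112.3005 / 414.1556 = -0.271

-0.271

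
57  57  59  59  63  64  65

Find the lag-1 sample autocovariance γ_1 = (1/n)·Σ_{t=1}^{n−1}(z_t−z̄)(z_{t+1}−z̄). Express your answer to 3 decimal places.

Mean z̄ = (57 + 57 + 59 + 59 + 63 + 64 + 65)/7 = 60.5714
Deviations: -3.5714, -3.5714, -1.5714, -1.5714, 2.4286, 3.4286, 4.4286
Σ_{t=1}^{6}(z_t−z̄)(z_{t+1}−z̄) = 40.5306
γ_1 = 40.5306 / 7 = 5.790

5.790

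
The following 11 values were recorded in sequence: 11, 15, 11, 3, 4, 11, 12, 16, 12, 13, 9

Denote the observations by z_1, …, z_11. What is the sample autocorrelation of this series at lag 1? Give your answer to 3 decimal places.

0.388

Mean z̄ = (11 + 15 + 11 + 3 + 4 + 11 + 12 + 16 + 12 + 13 + 9)/11 = 10.6364
Numerator Σ_{t=1}^{10}(z_t−z̄)(z_{t+1}−z̄) = 63.1405
Denominator Σ(z_t−z̄)² = 162.5455
r_1 = 63.1405 / 162.5455 = 0.388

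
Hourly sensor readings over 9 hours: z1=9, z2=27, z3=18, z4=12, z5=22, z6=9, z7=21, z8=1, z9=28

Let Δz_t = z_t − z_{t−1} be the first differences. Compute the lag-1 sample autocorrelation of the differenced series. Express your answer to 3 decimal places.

-0.608

First differences Δz: 18, -9, -6, 10, -13, 12, -20, 27
Mean of differences = 2.3750
Numerator Σ(Δz_t−Δz̄)(Δz_{t+1}−Δz̄) = -1177.8906
Denominator Σ(Δz_t−Δz̄)² = 1937.8750
r_1(Δz) = -1177.8906 / 1937.8750 = -0.608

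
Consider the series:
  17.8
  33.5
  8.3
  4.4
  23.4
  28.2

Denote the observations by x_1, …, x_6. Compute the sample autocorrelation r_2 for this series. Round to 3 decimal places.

Mean x̄ = (17.8 + 33.5 + 8.3 + 4.4 + 23.4 + 28.2)/6 = 19.2667
Deviations from mean: -1.4667, 14.2333, -10.9667, -14.8667, 4.1333, 8.9333
Σ(x_t−x̄)(x_{t+2}−x̄) = (16.0844) + (-211.6022) + (-45.3289) + (-132.8089) = -373.6556
Denominator Σ(x_t−x̄)² = 642.9133
r_2 = -373.6556 / 642.9133 = -0.581

-0.581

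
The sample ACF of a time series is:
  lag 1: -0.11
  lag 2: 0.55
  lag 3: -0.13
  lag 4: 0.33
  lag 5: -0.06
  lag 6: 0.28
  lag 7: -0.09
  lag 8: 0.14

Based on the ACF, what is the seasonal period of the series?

The largest autocorrelation is r_2 = 0.55, with weaker echoes at lags 4 (0.33) and 6 (0.28); the remaining lags stay at or below 0.14.
The dominant spike at lag 2 indicates a seasonal period of 2.

2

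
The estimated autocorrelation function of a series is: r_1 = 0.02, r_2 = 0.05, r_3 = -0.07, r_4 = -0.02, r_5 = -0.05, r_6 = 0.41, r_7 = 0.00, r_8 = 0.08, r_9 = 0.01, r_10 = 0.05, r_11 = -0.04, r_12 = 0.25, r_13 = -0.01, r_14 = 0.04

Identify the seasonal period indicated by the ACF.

6

The largest autocorrelation is r_6 = 0.41, with a weaker echo at lag 12 (0.25); the remaining lags stay at or below 0.08.
The dominant spike at lag 6 indicates a seasonal period of 6.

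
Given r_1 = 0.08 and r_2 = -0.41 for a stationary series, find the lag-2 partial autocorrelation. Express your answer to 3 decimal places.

φ_{22} = (r_2 − r_1²) / (1 − r_1²)
r_1² = (0.08)² = 0.0064
Numerator = -0.41 − 0.0064 = -0.4164; denominator = 1 − 0.0064 = 0.9936
φ_{22} = -0.4164 / 0.9936 = -0.419

-0.419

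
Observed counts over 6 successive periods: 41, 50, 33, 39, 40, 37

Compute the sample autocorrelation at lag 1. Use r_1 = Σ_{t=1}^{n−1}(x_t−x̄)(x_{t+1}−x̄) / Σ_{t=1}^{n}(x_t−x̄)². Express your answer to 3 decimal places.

Mean x̄ = (41 + 50 + 33 + 39 + 40 + 37)/6 = 40.0000
Deviations from mean: 1.0000, 10.0000, -7.0000, -1.0000, 0.0000, -3.0000
Σ(x_t−x̄)(x_{t+1}−x̄) = (10.0000) + (-70.0000) + (7.0000) + (0.0000) + (0.0000) = -53.0000
Denominator Σ(x_t−x̄)² = 160.0000
r_1 = -53.0000 / 160.0000 = -0.331

-0.331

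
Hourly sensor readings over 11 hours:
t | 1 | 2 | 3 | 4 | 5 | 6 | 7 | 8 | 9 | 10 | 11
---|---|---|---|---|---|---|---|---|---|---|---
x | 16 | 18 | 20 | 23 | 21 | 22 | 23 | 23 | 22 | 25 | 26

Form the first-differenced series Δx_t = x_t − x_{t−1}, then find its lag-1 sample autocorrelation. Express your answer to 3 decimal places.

-0.208

First differences Δx: 2, 2, 3, -2, 1, 1, 0, -1, 3, 1
Mean of differences = 1.0000
Numerator Σ(Δx_t−Δx̄)(Δx_{t+1}−Δx̄) = -5.0000
Denominator Σ(Δx_t−Δx̄)² = 24.0000
r_1(Δx) = -5.0000 / 24.0000 = -0.208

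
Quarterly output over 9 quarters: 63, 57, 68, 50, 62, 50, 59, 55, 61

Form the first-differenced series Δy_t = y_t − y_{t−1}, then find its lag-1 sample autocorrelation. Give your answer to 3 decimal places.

-0.879

First differences Δy: -6, 11, -18, 12, -12, 9, -4, 6
Mean of differences = -0.2500
Numerator Σ(Δy_t−Δȳ)(Δy_{t+1}−Δȳ) = -792.5625
Denominator Σ(Δy_t−Δȳ)² = 901.5000
r_1(Δy) = -792.5625 / 901.5000 = -0.879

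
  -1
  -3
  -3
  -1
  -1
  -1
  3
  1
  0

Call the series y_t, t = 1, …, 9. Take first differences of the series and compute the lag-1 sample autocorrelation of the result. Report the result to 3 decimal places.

-0.226

First differences Δy: -2, 0, 2, 0, 0, 4, -2, -1
Mean of differences = 0.1250
Numerator Σ(Δy_t−Δȳ)(Δy_{t+1}−Δȳ) = -6.5156
Denominator Σ(Δy_t−Δȳ)² = 28.8750
r_1(Δy) = -6.5156 / 28.8750 = -0.226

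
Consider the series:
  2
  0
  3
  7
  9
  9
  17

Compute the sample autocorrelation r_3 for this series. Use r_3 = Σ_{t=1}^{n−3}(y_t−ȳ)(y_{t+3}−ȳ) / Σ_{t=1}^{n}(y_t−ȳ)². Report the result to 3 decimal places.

Mean ȳ = (2 + 0 + 3 + 7 + 9 + 9 + 17)/7 = 6.7143
Σ(y_t−ȳ)(y_{t+3}−ȳ) = (-1.3469) + (-15.3469) + (-8.4898) + (2.9388) = -22.2449
Denominator Σ(y_t−ȳ)² = 197.4286
r_3 = -22.2449 / 197.4286 = -0.113

-0.113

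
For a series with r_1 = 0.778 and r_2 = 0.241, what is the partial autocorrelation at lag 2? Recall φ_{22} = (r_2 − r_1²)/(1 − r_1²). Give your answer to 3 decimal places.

-0.923

φ_{22} = (r_2 − r_1²) / (1 − r_1²)
r_1² = (0.778)² = 0.605284
Numerator = 0.241 − 0.6053 = -0.3643; denominator = 1 − 0.6053 = 0.3947
φ_{22} = -0.3643 / 0.3947 = -0.923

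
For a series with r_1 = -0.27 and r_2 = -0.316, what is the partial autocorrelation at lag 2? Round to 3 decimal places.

-0.419

φ_{22} = (r_2 − r_1²) / (1 − r_1²)
r_1² = (-0.27)² = 0.0729
Numerator = -0.316 − 0.0729 = -0.3889; denominator = 1 − 0.0729 = 0.9271
φ_{22} = -0.3889 / 0.9271 = -0.419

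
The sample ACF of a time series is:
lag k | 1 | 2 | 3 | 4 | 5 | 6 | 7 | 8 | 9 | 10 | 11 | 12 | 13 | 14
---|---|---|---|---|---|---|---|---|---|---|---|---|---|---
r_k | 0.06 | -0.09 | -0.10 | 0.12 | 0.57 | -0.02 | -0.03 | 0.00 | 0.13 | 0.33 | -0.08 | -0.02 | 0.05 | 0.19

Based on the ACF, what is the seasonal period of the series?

The largest autocorrelation is r_5 = 0.57, with a weaker echo at lag 10 (0.33); the remaining lags stay at or below 0.19.
The dominant spike at lag 5 indicates a seasonal period of 5.

5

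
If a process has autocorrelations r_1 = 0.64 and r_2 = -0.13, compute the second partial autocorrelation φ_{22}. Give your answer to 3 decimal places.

φ_{22} = (r_2 − r_1²) / (1 − r_1²)
r_1² = (0.64)² = 0.4096
Numerator = -0.13 − 0.4096 = -0.5396; denominator = 1 − 0.4096 = 0.5904
φ_{22} = -0.5396 / 0.5904 = -0.914

-0.914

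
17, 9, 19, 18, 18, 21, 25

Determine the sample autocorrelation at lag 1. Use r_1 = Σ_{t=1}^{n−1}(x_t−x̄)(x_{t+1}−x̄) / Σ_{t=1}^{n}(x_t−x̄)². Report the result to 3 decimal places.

0.154

Mean x̄ = (17 + 9 + 19 + 18 + 18 + 21 + 25)/7 = 18.1429
Deviations from mean: -1.1429, -9.1429, 0.8571, -0.1429, -0.1429, 2.8571, 6.8571
Σ(x_t−x̄)(x_{t+1}−x̄) = (10.4490) + (-7.8367) + (-0.1224) + (0.0204) + (-0.4082) + (19.5918) = 21.6939
Denominator Σ(x_t−x̄)² = 140.8571
r_1 = 21.6939 / 140.8571 = 0.154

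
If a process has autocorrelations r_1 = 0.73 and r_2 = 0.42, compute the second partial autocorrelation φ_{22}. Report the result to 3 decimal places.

φ_{22} = (r_2 − r_1²) / (1 − r_1²)
r_1² = (0.73)² = 0.5329
Numerator = 0.42 − 0.5329 = -0.1129; denominator = 1 − 0.5329 = 0.4671
φ_{22} = -0.1129 / 0.4671 = -0.242

-0.242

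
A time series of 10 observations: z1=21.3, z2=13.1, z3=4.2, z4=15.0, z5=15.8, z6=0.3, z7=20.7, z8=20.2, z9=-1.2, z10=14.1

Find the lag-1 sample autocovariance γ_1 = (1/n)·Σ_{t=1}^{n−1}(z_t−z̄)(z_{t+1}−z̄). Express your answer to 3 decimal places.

-21.858

Mean z̄ = (21.3 + 13.1 + 4.2 + 15.0 + 15.8 + 0.3 + 20.7 + 20.2 − 1.2 + 14.1)/10 = 12.3500
Σ_{t=1}^{9}(z_t−z̄)(z_{t+1}−z̄) = -218.5775
γ_1 = -218.5775 / 10 = -21.858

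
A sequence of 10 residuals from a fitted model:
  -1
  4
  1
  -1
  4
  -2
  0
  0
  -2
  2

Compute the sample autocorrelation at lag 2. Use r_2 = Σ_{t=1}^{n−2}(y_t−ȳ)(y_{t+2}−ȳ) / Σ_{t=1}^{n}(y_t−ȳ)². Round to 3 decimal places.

-0.011

Mean ȳ = (-1 + 4 + 1 − 1 + 4 − 2 + 0 + 0 − 2 + 2)/10 = 0.5000
Numerator Σ_{t=1}^{8}(y_t−ȳ)(y_{t+2}−ȳ) = -0.5000
Denominator Σ(y_t−ȳ)² = 44.5000
r_2 = -0.5000 / 44.5000 = -0.011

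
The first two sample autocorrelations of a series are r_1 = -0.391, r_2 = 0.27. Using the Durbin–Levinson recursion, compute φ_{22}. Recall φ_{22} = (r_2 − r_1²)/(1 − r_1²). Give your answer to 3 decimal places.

0.138

φ_{22} = (r_2 − r_1²) / (1 − r_1²)
r_1² = (-0.391)² = 0.152881
Numerator = 0.27 − 0.1529 = 0.1171; denominator = 1 − 0.1529 = 0.8471
φ_{22} = 0.1171 / 0.8471 = 0.138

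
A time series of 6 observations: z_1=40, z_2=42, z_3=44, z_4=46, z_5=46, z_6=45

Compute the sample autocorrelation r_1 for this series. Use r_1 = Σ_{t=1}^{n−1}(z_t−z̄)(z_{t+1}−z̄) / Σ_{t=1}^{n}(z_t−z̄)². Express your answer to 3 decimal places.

Mean z̄ = (40 + 42 + 44 + 46 + 46 + 45)/6 = 43.8333
Σ(z_t−z̄)(z_{t+1}−z̄) = (7.0278) + (-0.3056) + (0.3611) + (4.6944) + (2.5278) = 14.3056
Denominator Σ(z_t−z̄)² = 28.8333
r_1 = 14.3056 / 28.8333 = 0.496

0.496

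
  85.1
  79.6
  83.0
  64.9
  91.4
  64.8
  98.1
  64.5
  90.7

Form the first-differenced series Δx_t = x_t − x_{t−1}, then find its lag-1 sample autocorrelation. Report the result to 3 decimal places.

-0.881

First differences Δx: -5.5, 3.4, -18.1, 26.5, -26.6, 33.3, -33.6, 26.2
Mean of differences = 0.7000
Numerator Σ(Δx_t−Δx̄)(Δx_{t+1}−Δx̄) = -4139.6900
Denominator Σ(Δx_t−Δx̄)² = 4699.6000
r_1(Δx) = -4139.6900 / 4699.6000 = -0.881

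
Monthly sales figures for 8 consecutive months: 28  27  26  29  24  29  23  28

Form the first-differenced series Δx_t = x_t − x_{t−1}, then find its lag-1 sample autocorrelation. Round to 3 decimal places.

First differences Δx: -1, -1, 3, -5, 5, -6, 5
Mean of differences = 0.0000
Numerator Σ(Δx_t−Δx̄)(Δx_{t+1}−Δx̄) = -102.0000
Denominator Σ(Δx_t−Δx̄)² = 122.0000
r_1(Δx) = -102.0000 / 122.0000 = -0.836

-0.836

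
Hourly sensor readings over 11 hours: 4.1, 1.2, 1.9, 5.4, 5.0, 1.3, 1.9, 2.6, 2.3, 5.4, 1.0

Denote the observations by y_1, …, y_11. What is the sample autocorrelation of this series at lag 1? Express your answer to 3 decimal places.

-0.172

Mean ȳ = (4.1 + 1.2 + 1.9 + 5.4 + 5.0 + 1.3 + 1.9 + 2.6 + 2.3 + 5.4 + 1.0)/11 = 2.9182
Numerator Σ_{t=1}^{10}(y_t−ȳ)(y_{t+1}−ȳ) = -5.1367
Denominator Σ(y_t−ȳ)² = 29.8564
r_1 = -5.1367 / 29.8564 = -0.172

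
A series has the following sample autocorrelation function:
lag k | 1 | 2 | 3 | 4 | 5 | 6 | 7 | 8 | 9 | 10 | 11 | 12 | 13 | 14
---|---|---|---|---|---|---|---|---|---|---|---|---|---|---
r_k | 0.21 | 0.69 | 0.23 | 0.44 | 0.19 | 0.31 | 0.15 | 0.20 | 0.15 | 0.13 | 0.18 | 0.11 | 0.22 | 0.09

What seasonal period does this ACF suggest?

The largest autocorrelation is r_2 = 0.69, with weaker echoes at lags 4 (0.44) and 6 (0.31); the remaining lags stay at or below 0.23.
The dominant spike at lag 2 indicates a seasonal period of 2.

2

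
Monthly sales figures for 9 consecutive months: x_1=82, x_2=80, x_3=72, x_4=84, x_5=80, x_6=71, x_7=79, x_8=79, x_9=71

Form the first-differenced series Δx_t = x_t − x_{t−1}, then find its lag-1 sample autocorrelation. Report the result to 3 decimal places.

First differences Δx: -2, -8, 12, -4, -9, 8, 0, -8
Mean of differences = -1.3750
Numerator Σ(Δx_t−Δx̄)(Δx_{t+1}−Δx̄) = -167.2656
Denominator Σ(Δx_t−Δx̄)² = 421.8750
r_1(Δx) = -167.2656 / 421.8750 = -0.396

-0.396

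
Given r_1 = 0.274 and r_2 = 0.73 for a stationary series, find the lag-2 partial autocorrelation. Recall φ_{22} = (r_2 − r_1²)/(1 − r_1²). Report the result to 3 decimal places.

φ_{22} = (r_2 − r_1²) / (1 − r_1²)
r_1² = (0.274)² = 0.075076
Numerator = 0.73 − 0.0751 = 0.6549; denominator = 1 − 0.0751 = 0.9249
φ_{22} = 0.6549 / 0.9249 = 0.708

0.708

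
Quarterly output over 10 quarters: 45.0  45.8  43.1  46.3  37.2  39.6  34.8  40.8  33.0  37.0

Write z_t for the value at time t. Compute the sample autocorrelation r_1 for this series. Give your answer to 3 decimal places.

0.314

Mean z̄ = (45.0 + 45.8 + 43.1 + 46.3 + 37.2 + 39.6 + 34.8 + 40.8 + 33.0 + 37.0)/10 = 40.2600
Numerator Σ_{t=1}^{9}(z_t−z̄)(z_{t+1}−z̄) = 63.0864
Denominator Σ(z_t−z̄)² = 200.9440
r_1 = 63.0864 / 200.9440 = 0.314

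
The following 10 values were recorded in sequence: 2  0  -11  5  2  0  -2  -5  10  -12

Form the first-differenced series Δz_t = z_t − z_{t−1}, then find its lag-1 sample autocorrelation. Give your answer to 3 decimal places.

-0.501

First differences Δz: -2, -11, 16, -3, -2, -2, -3, 15, -22
Mean of differences = -1.5556
Numerator Σ(Δz_t−Δz̄)(Δz_{t+1}−Δz̄) = -547.8642
Denominator Σ(Δz_t−Δz̄)² = 1094.2222
r_1(Δz) = -547.8642 / 1094.2222 = -0.501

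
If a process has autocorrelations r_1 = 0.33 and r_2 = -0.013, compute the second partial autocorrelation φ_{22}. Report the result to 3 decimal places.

-0.137

φ_{22} = (r_2 − r_1²) / (1 − r_1²)
r_1² = (0.33)² = 0.1089
Numerator = -0.013 − 0.1089 = -0.1219; denominator = 1 − 0.1089 = 0.8911
φ_{22} = -0.1219 / 0.8911 = -0.137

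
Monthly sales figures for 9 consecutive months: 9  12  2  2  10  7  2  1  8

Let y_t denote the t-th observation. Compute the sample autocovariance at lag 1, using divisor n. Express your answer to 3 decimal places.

0.369

Mean ȳ = (9 + 12 + 2 + 2 + 10 + 7 + 2 + 1 + 8)/9 = 5.8889
Σ_{t=1}^{8}(y_t−ȳ)(y_{t+1}−ȳ) = 3.3210
γ_1 = 3.3210 / 9 = 0.369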